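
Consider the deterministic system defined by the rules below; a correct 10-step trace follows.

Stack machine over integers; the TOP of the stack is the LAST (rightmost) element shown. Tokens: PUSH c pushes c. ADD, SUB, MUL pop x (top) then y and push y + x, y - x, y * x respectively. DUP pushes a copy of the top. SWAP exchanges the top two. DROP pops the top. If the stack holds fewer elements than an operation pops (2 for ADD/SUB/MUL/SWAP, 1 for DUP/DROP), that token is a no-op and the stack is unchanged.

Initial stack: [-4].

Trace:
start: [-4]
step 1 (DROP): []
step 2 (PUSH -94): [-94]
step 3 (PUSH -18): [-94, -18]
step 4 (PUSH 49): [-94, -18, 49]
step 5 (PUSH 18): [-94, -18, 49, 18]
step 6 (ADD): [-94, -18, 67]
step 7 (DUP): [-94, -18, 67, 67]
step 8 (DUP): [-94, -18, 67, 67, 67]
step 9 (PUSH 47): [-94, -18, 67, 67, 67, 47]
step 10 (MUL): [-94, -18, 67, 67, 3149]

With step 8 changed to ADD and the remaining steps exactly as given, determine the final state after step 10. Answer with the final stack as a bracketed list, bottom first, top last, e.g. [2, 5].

(re-executing from step 8 with the substitution; state before step 8: [-94, -18, 67, 67])
step 8 (ADD): [-94, -18, 134]
step 9 (PUSH 47): [-94, -18, 134, 47]
step 10 (MUL): [-94, -18, 6298]

[-94, -18, 6298]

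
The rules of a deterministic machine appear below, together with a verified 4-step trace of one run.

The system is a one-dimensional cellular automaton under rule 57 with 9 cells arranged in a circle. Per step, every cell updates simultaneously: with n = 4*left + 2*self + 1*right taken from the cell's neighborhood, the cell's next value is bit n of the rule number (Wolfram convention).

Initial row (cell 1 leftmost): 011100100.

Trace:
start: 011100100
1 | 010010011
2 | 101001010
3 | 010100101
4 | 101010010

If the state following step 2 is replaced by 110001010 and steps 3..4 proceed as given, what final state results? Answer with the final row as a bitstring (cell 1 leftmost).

011010011

state after step 2 := 110001010
3 | 101100101
4 | 011010011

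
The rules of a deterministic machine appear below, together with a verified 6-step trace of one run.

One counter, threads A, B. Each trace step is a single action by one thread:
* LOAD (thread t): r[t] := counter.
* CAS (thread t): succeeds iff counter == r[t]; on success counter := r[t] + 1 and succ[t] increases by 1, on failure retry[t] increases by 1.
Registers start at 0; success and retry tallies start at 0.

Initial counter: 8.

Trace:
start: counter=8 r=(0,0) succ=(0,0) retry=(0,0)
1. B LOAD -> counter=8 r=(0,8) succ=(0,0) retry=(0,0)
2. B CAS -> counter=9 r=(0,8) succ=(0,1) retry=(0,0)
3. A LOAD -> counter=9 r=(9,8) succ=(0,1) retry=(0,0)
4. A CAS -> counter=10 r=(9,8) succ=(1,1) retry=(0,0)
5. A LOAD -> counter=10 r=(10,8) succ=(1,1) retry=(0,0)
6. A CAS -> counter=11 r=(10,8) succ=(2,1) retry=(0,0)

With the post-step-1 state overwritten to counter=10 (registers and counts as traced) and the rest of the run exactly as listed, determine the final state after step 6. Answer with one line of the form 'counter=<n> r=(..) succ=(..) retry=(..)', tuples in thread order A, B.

counter=12 r=(11,8) succ=(2,0) retry=(0,1)

state after step 1 := counter=10 r=(0,8) succ=(0,0) retry=(0,0)
2. B CAS -> counter=10 r=(0,8) succ=(0,0) retry=(0,1)
3. A LOAD -> counter=10 r=(10,8) succ=(0,0) retry=(0,1)
4. A CAS -> counter=11 r=(10,8) succ=(1,0) retry=(0,1)
5. A LOAD -> counter=11 r=(11,8) succ=(1,0) retry=(0,1)
6. A CAS -> counter=12 r=(11,8) succ=(2,0) retry=(0,1)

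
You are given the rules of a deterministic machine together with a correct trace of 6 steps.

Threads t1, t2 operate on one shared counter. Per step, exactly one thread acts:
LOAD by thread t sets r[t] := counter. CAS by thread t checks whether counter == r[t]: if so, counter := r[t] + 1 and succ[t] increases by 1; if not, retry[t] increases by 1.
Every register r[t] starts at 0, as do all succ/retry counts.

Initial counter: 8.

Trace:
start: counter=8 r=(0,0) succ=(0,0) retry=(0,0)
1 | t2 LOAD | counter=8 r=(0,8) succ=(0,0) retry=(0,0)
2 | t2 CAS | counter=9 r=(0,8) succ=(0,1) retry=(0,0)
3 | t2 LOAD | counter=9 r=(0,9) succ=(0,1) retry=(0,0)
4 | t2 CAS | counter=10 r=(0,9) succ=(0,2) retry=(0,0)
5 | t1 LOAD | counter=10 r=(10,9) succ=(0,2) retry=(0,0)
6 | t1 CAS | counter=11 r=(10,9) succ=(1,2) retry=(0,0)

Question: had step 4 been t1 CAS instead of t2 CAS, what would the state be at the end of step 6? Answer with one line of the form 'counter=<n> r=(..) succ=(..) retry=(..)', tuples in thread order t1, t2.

counter=10 r=(9,9) succ=(1,1) retry=(1,0)

(re-executing from step 4 with the substitution; state before step 4: counter=9 r=(0,9) succ=(0,1) retry=(0,0))
4 | t1 CAS | counter=9 r=(0,9) succ=(0,1) retry=(1,0)
5 | t1 LOAD | counter=9 r=(9,9) succ=(0,1) retry=(1,0)
6 | t1 CAS | counter=10 r=(9,9) succ=(1,1) retry=(1,0)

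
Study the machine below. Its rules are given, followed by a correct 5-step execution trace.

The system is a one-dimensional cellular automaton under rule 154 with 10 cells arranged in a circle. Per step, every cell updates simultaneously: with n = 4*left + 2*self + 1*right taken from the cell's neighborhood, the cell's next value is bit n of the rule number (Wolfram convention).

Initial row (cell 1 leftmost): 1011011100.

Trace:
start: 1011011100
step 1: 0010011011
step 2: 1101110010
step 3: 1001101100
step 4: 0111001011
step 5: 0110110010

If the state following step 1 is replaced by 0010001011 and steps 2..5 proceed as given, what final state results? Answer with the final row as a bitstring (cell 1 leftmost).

0010110010

state after step 1 := 0010001011
step 2: 1101010010
step 3: 1000001100
step 4: 0100011011
step 5: 0010110010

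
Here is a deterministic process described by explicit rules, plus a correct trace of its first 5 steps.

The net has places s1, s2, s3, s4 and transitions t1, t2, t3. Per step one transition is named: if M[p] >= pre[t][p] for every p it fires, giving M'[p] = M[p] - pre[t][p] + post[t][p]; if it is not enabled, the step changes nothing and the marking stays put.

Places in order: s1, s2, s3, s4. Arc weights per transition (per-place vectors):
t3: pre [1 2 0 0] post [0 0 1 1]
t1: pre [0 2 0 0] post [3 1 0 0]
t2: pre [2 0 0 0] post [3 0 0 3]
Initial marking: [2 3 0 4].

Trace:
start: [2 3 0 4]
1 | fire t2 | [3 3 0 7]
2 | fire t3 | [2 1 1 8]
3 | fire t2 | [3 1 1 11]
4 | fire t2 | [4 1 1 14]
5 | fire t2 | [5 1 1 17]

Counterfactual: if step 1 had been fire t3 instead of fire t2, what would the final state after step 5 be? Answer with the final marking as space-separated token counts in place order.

(re-executing from step 1 with the substitution; state before step 1: [2 3 0 4])
1 | fire t3 | [1 1 1 5]
2 | fire t3 | [1 1 1 5]
3 | fire t2 | [1 1 1 5]
4 | fire t2 | [1 1 1 5]
5 | fire t2 | [1 1 1 5]

1 1 1 5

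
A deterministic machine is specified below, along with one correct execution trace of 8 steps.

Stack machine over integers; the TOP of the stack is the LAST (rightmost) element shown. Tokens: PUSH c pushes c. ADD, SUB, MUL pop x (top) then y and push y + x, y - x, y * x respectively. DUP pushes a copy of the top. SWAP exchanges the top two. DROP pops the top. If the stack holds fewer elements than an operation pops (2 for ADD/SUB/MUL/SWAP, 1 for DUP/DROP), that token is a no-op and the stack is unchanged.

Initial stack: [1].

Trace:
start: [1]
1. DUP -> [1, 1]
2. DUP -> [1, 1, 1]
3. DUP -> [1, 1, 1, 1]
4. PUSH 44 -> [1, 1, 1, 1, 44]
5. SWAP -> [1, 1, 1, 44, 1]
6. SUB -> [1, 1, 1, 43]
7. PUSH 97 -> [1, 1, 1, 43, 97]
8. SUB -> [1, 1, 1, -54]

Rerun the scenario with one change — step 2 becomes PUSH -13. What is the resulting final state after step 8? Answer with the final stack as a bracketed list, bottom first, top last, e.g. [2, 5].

[1, 1, -13, -40]

(re-executing from step 2 with the substitution; state before step 2: [1, 1])
2. PUSH -13 -> [1, 1, -13]
3. DUP -> [1, 1, -13, -13]
4. PUSH 44 -> [1, 1, -13, -13, 44]
5. SWAP -> [1, 1, -13, 44, -13]
6. SUB -> [1, 1, -13, 57]
7. PUSH 97 -> [1, 1, -13, 57, 97]
8. SUB -> [1, 1, -13, -40]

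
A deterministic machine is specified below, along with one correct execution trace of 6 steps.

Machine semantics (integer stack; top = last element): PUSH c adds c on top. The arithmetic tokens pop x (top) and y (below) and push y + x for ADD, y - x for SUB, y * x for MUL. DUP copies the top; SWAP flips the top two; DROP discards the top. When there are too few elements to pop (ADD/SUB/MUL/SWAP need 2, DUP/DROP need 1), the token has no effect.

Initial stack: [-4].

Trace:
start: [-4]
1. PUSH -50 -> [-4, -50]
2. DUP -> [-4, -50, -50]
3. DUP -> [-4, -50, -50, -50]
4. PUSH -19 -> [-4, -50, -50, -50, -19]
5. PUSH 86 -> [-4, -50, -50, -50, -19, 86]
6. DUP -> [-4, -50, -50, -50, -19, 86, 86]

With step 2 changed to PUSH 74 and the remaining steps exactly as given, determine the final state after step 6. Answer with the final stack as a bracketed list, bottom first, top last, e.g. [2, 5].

[-4, -50, 74, 74, -19, 86, 86]

(re-executing from step 2 with the substitution; state before step 2: [-4, -50])
2. PUSH 74 -> [-4, -50, 74]
3. DUP -> [-4, -50, 74, 74]
4. PUSH -19 -> [-4, -50, 74, 74, -19]
5. PUSH 86 -> [-4, -50, 74, 74, -19, 86]
6. DUP -> [-4, -50, 74, 74, -19, 86, 86]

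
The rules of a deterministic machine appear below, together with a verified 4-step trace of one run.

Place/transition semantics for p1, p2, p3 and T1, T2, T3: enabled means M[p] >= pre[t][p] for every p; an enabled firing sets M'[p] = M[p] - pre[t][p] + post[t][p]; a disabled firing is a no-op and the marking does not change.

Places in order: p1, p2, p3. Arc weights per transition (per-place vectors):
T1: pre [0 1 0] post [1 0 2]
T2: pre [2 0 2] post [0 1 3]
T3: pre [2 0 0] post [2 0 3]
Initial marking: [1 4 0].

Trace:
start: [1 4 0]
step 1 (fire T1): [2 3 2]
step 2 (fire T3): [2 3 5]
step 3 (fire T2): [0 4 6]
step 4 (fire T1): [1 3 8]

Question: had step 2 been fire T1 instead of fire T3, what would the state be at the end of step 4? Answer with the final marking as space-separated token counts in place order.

(re-executing from step 2 with the substitution; state before step 2: [2 3 2])
step 2 (fire T1): [3 2 4]
step 3 (fire T2): [1 3 5]
step 4 (fire T1): [2 2 7]

2 2 7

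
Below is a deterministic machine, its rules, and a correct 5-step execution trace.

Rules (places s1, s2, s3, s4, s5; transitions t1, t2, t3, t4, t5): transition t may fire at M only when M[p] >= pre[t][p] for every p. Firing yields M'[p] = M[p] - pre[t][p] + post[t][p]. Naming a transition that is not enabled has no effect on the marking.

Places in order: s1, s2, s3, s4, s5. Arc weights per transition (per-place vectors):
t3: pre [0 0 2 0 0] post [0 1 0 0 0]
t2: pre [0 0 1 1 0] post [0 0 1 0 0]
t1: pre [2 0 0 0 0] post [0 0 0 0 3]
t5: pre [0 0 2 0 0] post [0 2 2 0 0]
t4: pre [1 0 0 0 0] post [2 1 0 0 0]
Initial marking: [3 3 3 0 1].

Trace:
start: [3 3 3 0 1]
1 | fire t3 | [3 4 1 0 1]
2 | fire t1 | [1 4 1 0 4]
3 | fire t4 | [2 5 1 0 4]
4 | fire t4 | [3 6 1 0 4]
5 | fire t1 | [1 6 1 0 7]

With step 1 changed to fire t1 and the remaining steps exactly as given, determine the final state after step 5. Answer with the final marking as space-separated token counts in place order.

(re-executing from step 1 with the substitution; state before step 1: [3 3 3 0 1])
1 | fire t1 | [1 3 3 0 4]
2 | fire t1 | [1 3 3 0 4]
3 | fire t4 | [2 4 3 0 4]
4 | fire t4 | [3 5 3 0 4]
5 | fire t1 | [1 5 3 0 7]

1 5 3 0 7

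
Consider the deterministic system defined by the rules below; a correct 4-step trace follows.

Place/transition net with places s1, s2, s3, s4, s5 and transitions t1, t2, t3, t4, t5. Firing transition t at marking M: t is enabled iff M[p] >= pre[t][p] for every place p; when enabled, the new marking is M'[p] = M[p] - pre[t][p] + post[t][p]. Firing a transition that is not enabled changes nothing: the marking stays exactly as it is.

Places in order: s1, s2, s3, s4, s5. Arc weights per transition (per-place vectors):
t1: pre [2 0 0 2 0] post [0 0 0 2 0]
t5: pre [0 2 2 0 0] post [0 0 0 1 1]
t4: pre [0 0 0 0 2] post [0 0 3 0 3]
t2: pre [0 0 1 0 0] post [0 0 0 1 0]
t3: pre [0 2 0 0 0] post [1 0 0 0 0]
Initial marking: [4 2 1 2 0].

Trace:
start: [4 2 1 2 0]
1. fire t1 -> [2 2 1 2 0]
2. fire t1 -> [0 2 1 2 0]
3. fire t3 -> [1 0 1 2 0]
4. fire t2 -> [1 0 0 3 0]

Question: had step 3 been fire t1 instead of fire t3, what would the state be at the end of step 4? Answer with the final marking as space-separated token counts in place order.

(re-executing from step 3 with the substitution; state before step 3: [0 2 1 2 0])
3. fire t1 -> [0 2 1 2 0]
4. fire t2 -> [0 2 0 3 0]

0 2 0 3 0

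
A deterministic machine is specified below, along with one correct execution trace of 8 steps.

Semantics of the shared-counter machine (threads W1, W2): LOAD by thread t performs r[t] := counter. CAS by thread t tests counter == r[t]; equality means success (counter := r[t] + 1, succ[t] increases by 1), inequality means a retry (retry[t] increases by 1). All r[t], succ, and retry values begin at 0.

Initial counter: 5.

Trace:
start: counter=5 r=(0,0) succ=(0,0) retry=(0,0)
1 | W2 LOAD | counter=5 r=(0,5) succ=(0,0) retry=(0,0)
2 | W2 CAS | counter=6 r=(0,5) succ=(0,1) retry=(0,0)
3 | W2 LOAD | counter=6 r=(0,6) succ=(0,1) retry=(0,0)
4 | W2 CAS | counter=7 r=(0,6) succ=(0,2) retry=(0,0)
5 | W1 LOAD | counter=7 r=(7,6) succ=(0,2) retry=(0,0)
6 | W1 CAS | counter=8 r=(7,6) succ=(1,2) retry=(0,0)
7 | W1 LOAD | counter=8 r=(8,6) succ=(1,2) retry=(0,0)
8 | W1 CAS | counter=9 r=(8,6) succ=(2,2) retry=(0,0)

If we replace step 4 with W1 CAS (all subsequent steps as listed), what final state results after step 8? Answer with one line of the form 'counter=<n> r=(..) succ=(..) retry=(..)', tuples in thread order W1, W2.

counter=8 r=(7,6) succ=(2,1) retry=(1,0)

(re-executing from step 4 with the substitution; state before step 4: counter=6 r=(0,6) succ=(0,1) retry=(0,0))
4 | W1 CAS | counter=6 r=(0,6) succ=(0,1) retry=(1,0)
5 | W1 LOAD | counter=6 r=(6,6) succ=(0,1) retry=(1,0)
6 | W1 CAS | counter=7 r=(6,6) succ=(1,1) retry=(1,0)
7 | W1 LOAD | counter=7 r=(7,6) succ=(1,1) retry=(1,0)
8 | W1 CAS | counter=8 r=(7,6) succ=(2,1) retry=(1,0)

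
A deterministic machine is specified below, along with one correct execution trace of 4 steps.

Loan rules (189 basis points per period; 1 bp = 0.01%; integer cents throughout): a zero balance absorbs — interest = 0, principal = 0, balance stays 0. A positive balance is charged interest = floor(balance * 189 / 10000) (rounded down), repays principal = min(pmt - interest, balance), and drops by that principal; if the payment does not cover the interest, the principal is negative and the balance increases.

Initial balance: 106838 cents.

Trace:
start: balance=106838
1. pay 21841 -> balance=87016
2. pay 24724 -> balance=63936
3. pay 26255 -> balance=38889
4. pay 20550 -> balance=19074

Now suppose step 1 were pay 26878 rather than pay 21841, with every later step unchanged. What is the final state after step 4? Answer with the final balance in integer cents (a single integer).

13746

(re-executing from step 1 with the substitution; state before step 1: balance=106838)
1. pay 26878 -> balance=81979
2. pay 24724 -> balance=58804
3. pay 26255 -> balance=33660
4. pay 20550 -> balance=13746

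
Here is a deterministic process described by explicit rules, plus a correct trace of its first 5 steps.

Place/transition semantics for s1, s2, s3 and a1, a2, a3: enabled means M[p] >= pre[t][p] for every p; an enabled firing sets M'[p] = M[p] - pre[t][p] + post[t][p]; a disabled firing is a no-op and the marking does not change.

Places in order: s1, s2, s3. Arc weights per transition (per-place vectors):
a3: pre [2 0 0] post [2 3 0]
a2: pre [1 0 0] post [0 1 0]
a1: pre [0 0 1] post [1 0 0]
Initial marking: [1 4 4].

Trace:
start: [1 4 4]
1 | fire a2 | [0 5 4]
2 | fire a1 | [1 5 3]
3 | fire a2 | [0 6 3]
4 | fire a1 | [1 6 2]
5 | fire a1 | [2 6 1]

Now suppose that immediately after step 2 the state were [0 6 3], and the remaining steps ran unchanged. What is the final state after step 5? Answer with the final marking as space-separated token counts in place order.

2 6 1

state after step 2 := [0 6 3]
3 | fire a2 | [0 6 3]
4 | fire a1 | [1 6 2]
5 | fire a1 | [2 6 1]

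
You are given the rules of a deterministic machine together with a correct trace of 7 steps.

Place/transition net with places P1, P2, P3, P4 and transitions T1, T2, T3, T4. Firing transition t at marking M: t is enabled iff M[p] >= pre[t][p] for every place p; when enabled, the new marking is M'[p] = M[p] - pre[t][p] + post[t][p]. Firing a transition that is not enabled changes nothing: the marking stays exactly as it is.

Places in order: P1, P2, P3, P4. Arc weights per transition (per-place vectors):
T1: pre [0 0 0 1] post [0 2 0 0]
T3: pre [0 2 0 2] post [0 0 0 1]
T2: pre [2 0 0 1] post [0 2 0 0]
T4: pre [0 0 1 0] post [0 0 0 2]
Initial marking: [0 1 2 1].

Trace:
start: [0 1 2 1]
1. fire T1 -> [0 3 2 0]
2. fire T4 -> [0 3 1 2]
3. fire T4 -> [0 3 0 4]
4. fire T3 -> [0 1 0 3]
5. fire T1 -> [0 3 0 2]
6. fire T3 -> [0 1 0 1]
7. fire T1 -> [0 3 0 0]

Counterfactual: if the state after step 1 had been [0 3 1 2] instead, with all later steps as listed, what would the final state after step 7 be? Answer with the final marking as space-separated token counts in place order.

0 3 0 0

state after step 1 := [0 3 1 2]
2. fire T4 -> [0 3 0 4]
3. fire T4 -> [0 3 0 4]
4. fire T3 -> [0 1 0 3]
5. fire T1 -> [0 3 0 2]
6. fire T3 -> [0 1 0 1]
7. fire T1 -> [0 3 0 0]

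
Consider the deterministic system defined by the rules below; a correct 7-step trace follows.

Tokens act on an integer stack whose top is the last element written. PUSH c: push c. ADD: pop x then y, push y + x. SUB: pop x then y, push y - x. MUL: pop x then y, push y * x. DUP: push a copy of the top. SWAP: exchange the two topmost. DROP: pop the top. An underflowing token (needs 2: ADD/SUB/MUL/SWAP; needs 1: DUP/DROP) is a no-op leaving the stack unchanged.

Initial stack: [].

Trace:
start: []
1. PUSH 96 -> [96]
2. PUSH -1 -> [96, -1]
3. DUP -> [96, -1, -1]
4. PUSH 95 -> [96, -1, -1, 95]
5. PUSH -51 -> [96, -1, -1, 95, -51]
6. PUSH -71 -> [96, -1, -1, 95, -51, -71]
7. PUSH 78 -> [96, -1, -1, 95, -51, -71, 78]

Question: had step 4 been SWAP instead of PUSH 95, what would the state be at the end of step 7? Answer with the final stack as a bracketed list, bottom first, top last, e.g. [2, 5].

(re-executing from step 4 with the substitution; state before step 4: [96, -1, -1])
4. SWAP -> [96, -1, -1]
5. PUSH -51 -> [96, -1, -1, -51]
6. PUSH -71 -> [96, -1, -1, -51, -71]
7. PUSH 78 -> [96, -1, -1, -51, -71, 78]

[96, -1, -1, -51, -71, 78]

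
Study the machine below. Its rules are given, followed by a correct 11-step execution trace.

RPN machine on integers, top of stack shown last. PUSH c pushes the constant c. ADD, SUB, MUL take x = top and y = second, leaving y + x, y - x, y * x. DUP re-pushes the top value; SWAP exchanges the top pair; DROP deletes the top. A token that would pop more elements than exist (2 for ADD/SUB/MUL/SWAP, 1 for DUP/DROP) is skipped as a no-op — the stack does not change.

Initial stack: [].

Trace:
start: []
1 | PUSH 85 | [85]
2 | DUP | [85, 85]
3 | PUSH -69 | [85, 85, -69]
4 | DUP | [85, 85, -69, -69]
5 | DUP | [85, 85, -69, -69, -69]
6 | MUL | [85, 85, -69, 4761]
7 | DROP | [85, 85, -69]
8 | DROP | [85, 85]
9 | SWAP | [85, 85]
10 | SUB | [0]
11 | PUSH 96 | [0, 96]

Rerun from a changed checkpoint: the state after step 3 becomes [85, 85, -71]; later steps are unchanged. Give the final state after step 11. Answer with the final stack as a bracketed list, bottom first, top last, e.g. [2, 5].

[0, 96]

state after step 3 := [85, 85, -71]
4 | DUP | [85, 85, -71, -71]
5 | DUP | [85, 85, -71, -71, -71]
6 | MUL | [85, 85, -71, 5041]
7 | DROP | [85, 85, -71]
8 | DROP | [85, 85]
9 | SWAP | [85, 85]
10 | SUB | [0]
11 | PUSH 96 | [0, 96]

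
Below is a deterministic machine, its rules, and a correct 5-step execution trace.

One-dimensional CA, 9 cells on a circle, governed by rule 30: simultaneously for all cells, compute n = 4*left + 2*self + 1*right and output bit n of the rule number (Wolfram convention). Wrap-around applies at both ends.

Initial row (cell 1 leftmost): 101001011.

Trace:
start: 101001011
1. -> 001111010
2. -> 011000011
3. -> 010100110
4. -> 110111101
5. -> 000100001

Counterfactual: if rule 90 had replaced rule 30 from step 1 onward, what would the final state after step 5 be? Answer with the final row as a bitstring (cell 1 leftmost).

(re-executing steps 1..5 under rule 90; state before step 1: 101001011)
1. -> 100110010
2. -> 011111100
3. -> 110000110
4. -> 111001110
5. -> 101111010

101111010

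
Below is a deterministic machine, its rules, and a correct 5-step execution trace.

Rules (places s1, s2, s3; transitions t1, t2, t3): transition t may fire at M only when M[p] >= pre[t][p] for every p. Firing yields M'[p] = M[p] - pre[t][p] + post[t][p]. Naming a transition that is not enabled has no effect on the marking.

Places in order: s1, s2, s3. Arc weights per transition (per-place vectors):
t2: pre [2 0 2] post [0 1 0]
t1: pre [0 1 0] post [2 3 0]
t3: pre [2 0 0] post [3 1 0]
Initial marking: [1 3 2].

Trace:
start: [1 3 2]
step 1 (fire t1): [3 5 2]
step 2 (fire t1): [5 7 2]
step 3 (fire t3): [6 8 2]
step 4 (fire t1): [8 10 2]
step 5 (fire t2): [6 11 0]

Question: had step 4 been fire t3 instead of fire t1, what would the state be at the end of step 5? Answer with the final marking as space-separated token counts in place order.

5 10 0

(re-executing from step 4 with the substitution; state before step 4: [6 8 2])
step 4 (fire t3): [7 9 2]
step 5 (fire t2): [5 10 0]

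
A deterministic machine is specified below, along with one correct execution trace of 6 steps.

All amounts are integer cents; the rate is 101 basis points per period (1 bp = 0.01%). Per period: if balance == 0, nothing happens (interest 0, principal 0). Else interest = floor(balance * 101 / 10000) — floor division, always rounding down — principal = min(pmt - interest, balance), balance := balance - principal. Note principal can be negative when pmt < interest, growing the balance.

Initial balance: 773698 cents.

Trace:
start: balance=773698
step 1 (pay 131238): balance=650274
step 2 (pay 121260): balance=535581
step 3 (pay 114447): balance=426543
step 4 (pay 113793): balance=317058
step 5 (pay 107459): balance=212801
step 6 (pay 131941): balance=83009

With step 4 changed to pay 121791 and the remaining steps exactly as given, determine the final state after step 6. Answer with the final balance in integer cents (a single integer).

(re-executing from step 4 with the substitution; state before step 4: balance=426543)
step 4 (pay 121791): balance=309060
step 5 (pay 107459): balance=204722
step 6 (pay 131941): balance=74848

74848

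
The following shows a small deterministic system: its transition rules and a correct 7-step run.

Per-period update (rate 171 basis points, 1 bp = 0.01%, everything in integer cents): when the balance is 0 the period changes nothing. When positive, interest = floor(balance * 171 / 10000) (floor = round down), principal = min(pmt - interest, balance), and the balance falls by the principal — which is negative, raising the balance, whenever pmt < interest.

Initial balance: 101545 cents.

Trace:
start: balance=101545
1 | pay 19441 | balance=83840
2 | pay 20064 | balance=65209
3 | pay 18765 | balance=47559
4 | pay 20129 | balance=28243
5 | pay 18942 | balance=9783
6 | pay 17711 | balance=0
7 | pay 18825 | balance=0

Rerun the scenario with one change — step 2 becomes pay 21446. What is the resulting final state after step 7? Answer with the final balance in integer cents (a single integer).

(re-executing from step 2 with the substitution; state before step 2: balance=83840)
2 | pay 21446 | balance=63827
3 | pay 18765 | balance=46153
4 | pay 20129 | balance=26813
5 | pay 18942 | balance=8329
6 | pay 17711 | balance=0
7 | pay 18825 | balance=0

0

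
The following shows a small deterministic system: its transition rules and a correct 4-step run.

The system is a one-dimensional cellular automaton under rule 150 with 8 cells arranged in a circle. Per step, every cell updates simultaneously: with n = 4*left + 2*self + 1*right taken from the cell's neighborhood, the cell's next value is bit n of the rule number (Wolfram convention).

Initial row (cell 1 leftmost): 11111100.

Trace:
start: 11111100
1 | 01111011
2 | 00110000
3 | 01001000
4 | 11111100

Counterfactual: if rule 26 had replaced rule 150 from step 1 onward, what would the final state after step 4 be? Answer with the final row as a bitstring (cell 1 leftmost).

00001001

(re-executing steps 1..4 under rule 26; state before step 1: 11111100)
1 | 10000011
2 | 01000110
3 | 10101101
4 | 00001001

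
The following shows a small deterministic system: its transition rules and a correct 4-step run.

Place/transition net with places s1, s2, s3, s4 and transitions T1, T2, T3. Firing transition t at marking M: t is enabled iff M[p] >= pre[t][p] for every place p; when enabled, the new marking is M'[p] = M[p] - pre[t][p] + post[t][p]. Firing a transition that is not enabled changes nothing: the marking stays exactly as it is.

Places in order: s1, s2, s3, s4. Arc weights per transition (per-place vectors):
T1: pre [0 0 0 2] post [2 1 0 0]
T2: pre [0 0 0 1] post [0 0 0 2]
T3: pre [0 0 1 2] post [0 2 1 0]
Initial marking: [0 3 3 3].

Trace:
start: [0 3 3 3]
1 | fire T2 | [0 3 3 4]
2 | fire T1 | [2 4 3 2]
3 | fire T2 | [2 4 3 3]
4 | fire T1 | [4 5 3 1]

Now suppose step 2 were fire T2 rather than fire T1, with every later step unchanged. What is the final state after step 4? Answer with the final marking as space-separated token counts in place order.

2 4 3 4

(re-executing from step 2 with the substitution; state before step 2: [0 3 3 4])
2 | fire T2 | [0 3 3 5]
3 | fire T2 | [0 3 3 6]
4 | fire T1 | [2 4 3 4]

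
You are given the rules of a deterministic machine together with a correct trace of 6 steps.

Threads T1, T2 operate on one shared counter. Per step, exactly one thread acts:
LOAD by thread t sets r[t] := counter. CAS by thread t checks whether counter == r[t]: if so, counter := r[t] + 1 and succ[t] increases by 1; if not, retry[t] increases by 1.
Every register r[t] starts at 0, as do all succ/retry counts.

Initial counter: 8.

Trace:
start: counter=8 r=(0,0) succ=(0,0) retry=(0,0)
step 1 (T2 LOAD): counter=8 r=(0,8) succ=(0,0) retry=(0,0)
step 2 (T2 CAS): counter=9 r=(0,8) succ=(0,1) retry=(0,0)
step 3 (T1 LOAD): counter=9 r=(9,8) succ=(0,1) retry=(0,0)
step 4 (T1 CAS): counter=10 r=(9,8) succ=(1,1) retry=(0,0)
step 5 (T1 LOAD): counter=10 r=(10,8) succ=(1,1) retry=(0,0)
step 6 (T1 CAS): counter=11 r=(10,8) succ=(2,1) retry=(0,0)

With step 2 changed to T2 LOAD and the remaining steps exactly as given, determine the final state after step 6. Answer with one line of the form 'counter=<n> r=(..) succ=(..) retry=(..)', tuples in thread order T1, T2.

(re-executing from step 2 with the substitution; state before step 2: counter=8 r=(0,8) succ=(0,0) retry=(0,0))
step 2 (T2 LOAD): counter=8 r=(0,8) succ=(0,0) retry=(0,0)
step 3 (T1 LOAD): counter=8 r=(8,8) succ=(0,0) retry=(0,0)
step 4 (T1 CAS): counter=9 r=(8,8) succ=(1,0) retry=(0,0)
step 5 (T1 LOAD): counter=9 r=(9,8) succ=(1,0) retry=(0,0)
step 6 (T1 CAS): counter=10 r=(9,8) succ=(2,0) retry=(0,0)

counter=10 r=(9,8) succ=(2,0) retry=(0,0)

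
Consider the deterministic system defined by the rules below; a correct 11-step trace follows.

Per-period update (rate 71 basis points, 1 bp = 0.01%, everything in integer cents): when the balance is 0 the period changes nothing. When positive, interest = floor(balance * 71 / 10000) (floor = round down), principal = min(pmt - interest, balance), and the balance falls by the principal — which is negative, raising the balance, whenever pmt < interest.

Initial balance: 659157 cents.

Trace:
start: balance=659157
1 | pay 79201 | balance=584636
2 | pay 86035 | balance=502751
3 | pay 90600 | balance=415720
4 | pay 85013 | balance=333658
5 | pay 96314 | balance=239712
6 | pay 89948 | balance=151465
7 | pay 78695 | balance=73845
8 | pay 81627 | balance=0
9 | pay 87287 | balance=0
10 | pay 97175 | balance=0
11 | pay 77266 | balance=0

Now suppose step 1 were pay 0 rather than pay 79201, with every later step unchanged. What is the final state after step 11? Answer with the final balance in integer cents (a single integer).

0

(re-executing from step 1 with the substitution; state before step 1: balance=659157)
1 | pay 0 | balance=663837
2 | pay 86035 | balance=582515
3 | pay 90600 | balance=496050
4 | pay 85013 | balance=414558
5 | pay 96314 | balance=321187
6 | pay 89948 | balance=233519
7 | pay 78695 | balance=156481
8 | pay 81627 | balance=75965
9 | pay 87287 | balance=0
10 | pay 97175 | balance=0
11 | pay 77266 | balance=0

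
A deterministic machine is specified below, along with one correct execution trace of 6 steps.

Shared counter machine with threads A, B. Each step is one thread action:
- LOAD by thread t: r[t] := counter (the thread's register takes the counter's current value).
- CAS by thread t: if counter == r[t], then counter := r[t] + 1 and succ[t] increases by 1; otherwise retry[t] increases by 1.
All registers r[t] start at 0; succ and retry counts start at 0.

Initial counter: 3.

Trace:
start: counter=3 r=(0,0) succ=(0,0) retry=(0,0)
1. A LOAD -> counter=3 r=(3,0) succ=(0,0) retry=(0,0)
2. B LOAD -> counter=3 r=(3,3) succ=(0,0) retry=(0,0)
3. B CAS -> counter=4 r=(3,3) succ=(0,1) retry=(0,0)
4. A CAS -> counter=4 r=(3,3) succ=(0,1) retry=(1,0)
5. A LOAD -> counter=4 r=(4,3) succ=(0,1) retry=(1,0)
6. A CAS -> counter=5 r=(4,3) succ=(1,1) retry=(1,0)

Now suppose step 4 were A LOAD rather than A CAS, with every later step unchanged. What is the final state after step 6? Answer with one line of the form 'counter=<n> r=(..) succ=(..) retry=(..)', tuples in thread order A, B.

counter=5 r=(4,3) succ=(1,1) retry=(0,0)

(re-executing from step 4 with the substitution; state before step 4: counter=4 r=(3,3) succ=(0,1) retry=(0,0))
4. A LOAD -> counter=4 r=(4,3) succ=(0,1) retry=(0,0)
5. A LOAD -> counter=4 r=(4,3) succ=(0,1) retry=(0,0)
6. A CAS -> counter=5 r=(4,3) succ=(1,1) retry=(0,0)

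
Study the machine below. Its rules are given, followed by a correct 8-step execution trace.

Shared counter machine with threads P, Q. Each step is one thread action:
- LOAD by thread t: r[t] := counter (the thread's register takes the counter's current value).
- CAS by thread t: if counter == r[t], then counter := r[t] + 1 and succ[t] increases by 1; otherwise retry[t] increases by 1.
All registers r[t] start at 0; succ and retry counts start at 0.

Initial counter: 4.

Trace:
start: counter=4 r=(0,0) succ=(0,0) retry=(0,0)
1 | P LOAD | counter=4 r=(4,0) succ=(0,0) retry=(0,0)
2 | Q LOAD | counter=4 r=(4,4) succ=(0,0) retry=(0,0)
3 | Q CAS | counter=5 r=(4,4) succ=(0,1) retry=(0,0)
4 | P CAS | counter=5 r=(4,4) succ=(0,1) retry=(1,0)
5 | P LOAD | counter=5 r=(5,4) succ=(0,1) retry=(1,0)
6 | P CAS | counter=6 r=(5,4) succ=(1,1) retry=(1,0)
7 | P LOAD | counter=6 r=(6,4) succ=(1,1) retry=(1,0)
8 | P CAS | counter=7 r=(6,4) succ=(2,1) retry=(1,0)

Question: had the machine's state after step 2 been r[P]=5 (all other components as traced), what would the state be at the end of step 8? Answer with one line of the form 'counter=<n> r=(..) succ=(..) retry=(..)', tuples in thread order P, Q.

state after step 2 := counter=4 r=(5,4) succ=(0,0) retry=(0,0)
3 | Q CAS | counter=5 r=(5,4) succ=(0,1) retry=(0,0)
4 | P CAS | counter=6 r=(5,4) succ=(1,1) retry=(0,0)
5 | P LOAD | counter=6 r=(6,4) succ=(1,1) retry=(0,0)
6 | P CAS | counter=7 r=(6,4) succ=(2,1) retry=(0,0)
7 | P LOAD | counter=7 r=(7,4) succ=(2,1) retry=(0,0)
8 | P CAS | counter=8 r=(7,4) succ=(3,1) retry=(0,0)

counter=8 r=(7,4) succ=(3,1) retry=(0,0)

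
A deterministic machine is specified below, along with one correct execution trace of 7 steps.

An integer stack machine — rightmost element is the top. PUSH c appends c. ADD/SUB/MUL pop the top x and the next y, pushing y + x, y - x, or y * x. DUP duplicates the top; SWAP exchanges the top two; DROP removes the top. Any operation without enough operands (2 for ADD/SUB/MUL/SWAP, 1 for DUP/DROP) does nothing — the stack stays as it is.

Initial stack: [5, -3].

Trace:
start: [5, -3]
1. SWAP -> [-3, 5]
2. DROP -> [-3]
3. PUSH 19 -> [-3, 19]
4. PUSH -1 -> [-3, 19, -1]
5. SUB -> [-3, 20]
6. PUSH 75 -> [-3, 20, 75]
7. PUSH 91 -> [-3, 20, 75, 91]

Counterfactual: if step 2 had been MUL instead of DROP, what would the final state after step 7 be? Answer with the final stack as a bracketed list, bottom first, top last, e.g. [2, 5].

[-15, 20, 75, 91]

(re-executing from step 2 with the substitution; state before step 2: [-3, 5])
2. MUL -> [-15]
3. PUSH 19 -> [-15, 19]
4. PUSH -1 -> [-15, 19, -1]
5. SUB -> [-15, 20]
6. PUSH 75 -> [-15, 20, 75]
7. PUSH 91 -> [-15, 20, 75, 91]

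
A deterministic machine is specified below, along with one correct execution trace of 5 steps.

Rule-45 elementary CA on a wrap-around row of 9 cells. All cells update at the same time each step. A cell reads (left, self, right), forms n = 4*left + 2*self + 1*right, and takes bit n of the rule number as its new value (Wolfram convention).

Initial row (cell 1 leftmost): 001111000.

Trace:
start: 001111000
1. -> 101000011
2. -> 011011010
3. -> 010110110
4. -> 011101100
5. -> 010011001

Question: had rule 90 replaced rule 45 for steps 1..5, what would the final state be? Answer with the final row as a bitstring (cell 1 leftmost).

(re-executing steps 1..5 under rule 90; state before step 1: 001111000)
1. -> 011001100
2. -> 111111110
3. -> 100000010
4. -> 010000100
5. -> 101001010

101001010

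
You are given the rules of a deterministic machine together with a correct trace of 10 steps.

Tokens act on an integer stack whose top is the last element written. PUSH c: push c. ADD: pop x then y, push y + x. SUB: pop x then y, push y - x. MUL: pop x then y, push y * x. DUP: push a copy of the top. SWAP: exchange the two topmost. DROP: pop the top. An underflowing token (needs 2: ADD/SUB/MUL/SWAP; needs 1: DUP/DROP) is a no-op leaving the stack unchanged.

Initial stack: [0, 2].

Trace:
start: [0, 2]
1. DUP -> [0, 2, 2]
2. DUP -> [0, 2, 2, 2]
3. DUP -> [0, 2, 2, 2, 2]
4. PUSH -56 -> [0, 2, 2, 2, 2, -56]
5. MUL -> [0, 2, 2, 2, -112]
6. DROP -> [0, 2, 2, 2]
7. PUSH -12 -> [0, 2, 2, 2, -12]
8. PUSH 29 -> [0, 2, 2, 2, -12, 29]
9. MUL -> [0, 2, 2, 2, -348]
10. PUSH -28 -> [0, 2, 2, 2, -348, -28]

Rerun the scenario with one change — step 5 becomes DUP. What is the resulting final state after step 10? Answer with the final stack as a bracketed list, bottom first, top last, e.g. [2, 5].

[0, 2, 2, 2, 2, -56, -348, -28]

(re-executing from step 5 with the substitution; state before step 5: [0, 2, 2, 2, 2, -56])
5. DUP -> [0, 2, 2, 2, 2, -56, -56]
6. DROP -> [0, 2, 2, 2, 2, -56]
7. PUSH -12 -> [0, 2, 2, 2, 2, -56, -12]
8. PUSH 29 -> [0, 2, 2, 2, 2, -56, -12, 29]
9. MUL -> [0, 2, 2, 2, 2, -56, -348]
10. PUSH -28 -> [0, 2, 2, 2, 2, -56, -348, -28]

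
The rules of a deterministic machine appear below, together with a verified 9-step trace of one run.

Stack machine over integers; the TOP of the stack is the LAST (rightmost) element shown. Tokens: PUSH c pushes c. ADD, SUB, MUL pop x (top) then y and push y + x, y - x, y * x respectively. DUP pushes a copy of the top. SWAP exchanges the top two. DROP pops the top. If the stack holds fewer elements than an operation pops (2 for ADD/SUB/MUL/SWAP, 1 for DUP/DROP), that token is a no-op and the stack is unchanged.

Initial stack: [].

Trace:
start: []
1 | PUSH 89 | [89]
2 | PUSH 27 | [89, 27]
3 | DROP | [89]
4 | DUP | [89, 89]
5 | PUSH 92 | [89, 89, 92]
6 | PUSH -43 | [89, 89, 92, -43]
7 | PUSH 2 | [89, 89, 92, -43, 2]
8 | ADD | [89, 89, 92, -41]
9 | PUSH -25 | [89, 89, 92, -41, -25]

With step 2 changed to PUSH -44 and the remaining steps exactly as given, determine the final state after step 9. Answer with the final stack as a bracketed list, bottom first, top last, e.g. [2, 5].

[89, 89, 92, -41, -25]

(re-executing from step 2 with the substitution; state before step 2: [89])
2 | PUSH -44 | [89, -44]
3 | DROP | [89]
4 | DUP | [89, 89]
5 | PUSH 92 | [89, 89, 92]
6 | PUSH -43 | [89, 89, 92, -43]
7 | PUSH 2 | [89, 89, 92, -43, 2]
8 | ADD | [89, 89, 92, -41]
9 | PUSH -25 | [89, 89, 92, -41, -25]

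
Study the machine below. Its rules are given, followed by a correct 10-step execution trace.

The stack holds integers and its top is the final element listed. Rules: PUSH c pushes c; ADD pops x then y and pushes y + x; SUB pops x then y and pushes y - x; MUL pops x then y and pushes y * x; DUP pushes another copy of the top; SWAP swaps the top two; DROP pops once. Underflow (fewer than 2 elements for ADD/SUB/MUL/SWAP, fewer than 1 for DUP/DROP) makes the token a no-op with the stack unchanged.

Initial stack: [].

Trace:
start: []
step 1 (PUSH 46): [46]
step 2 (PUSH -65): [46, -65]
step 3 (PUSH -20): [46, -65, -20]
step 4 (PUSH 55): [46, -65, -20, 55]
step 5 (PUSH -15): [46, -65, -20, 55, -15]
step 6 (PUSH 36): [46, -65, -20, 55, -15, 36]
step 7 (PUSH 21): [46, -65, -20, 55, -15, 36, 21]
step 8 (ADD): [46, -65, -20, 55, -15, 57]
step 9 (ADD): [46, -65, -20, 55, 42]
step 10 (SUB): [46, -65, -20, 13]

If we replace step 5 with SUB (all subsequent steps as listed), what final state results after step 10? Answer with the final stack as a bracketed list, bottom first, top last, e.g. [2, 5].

(re-executing from step 5 with the substitution; state before step 5: [46, -65, -20, 55])
step 5 (SUB): [46, -65, -75]
step 6 (PUSH 36): [46, -65, -75, 36]
step 7 (PUSH 21): [46, -65, -75, 36, 21]
step 8 (ADD): [46, -65, -75, 57]
step 9 (ADD): [46, -65, -18]
step 10 (SUB): [46, -47]

[46, -47]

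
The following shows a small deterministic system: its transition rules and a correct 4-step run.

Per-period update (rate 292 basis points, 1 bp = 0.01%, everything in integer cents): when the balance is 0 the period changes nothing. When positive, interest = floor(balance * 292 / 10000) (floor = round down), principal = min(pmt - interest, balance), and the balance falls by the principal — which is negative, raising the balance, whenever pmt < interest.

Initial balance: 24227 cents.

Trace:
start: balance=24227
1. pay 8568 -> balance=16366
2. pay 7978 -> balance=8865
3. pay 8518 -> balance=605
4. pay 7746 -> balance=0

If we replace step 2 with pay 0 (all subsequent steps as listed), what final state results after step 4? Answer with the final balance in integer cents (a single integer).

(re-executing from step 2 with the substitution; state before step 2: balance=16366)
2. pay 0 -> balance=16843
3. pay 8518 -> balance=8816
4. pay 7746 -> balance=1327

1327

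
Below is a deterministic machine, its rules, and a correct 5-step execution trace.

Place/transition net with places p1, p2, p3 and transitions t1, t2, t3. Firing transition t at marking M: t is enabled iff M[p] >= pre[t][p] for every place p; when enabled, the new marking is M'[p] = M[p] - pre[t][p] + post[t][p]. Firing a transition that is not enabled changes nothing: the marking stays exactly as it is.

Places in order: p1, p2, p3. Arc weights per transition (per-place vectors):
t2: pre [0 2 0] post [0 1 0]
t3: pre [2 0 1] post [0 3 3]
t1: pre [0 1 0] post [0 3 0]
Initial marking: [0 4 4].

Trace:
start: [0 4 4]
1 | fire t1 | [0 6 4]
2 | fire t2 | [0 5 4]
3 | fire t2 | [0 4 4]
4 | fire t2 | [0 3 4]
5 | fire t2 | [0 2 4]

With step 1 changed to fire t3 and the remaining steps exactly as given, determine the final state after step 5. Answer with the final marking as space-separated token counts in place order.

(re-executing from step 1 with the substitution; state before step 1: [0 4 4])
1 | fire t3 | [0 4 4]
2 | fire t2 | [0 3 4]
3 | fire t2 | [0 2 4]
4 | fire t2 | [0 1 4]
5 | fire t2 | [0 1 4]

0 1 4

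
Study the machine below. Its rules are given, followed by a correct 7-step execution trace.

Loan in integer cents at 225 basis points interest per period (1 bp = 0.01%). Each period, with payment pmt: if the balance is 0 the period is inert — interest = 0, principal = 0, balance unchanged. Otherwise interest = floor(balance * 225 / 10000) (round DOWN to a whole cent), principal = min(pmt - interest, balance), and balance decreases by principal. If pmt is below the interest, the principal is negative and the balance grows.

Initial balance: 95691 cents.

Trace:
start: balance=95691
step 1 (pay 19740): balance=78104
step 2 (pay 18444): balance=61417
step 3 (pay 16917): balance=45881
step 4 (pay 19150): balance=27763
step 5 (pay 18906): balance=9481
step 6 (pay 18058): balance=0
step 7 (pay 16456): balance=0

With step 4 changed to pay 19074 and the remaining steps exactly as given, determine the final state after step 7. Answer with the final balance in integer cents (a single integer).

(re-executing from step 4 with the substitution; state before step 4: balance=45881)
step 4 (pay 19074): balance=27839
step 5 (pay 18906): balance=9559
step 6 (pay 18058): balance=0
step 7 (pay 16456): balance=0

0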